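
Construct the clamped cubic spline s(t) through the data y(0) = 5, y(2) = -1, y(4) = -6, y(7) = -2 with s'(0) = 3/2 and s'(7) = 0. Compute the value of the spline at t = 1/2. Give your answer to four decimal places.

4.9037

Write M_i for s''(x_i). With h_i = 2, 2, 3 and divided differences Δ_i = -3, -5/2, 4/3, the continuity of s' gives the tridiagonal system
  2·M_0 + 8·M_1 + 2·M_2 = 6(Δ_1 - Δ_0) = 3
  2·M_1 + 10·M_2 + 3·M_3 = 6(Δ_2 - Δ_1) = 23
Clamped end conditions give two more equations: 2h_0·M_0 + h_0·M_1 = 6(Δ_0 - s'(0)) = -27 and h_2·M_2 + 2h_2·M_3 = 6(s'(7) - Δ_2) = -8.
Hence M_0 = -557/74, M_1 = 115/74, M_2 = 104/37, M_3 = -304/111.
On [0, 2], s(t) = 5 + 3/2·t - 557/148·t² + 28/37·t³.
With t = 1/2: s(1/2) = 2903/592.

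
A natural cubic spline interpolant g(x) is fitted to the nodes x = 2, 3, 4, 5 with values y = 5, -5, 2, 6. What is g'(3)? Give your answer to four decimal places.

Put M_i = g'' at the i-th knot. Here h = (1, 1, 1) and Δ = (-10, 7, 4), so the interior equations h_(i-1)·M_(i-1) + 2(h_(i-1)+h_i)·M_i + h_i·M_(i+1) = 6(Δ_i − Δ_(i-1)) read
  1·M_0 + 4·M_1 + 1·M_2 = 6(Δ_1 - Δ_0) = 102
  1·M_1 + 4·M_2 + 1·M_3 = 6(Δ_2 - Δ_1) = -18
Natural end conditions: M_0 = M_3 = 0.
Solving: M_0 = 0, M_1 = 142/5, M_2 = -58/5, M_3 = 0.
On [3, 4], g'(x) = b_1 + 2c_1·(x - 3) + 3d_1·(x - 3)² with b_1 = Δ_1 - h_1(2M_1 + M_2)/6 = -8/15, c_1 = M_1/2 = 71/5, d_1 = (M_2 - M_1)/(6h_1) = -20/3. So g'(3) = -8/15.

-0.5333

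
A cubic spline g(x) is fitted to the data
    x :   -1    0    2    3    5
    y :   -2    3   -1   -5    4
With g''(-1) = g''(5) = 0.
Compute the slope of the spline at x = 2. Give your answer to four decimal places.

Write M_i for g''(x_i). With h_i = 1, 2, 1, 2 and divided differences Δ_i = 5, -2, -4, 9/2, the continuity of g' gives the tridiagonal system
  1·M_0 + 6·M_1 + 2·M_2 = 6(Δ_1 - Δ_0) = -42
  2·M_1 + 6·M_2 + 1·M_3 = 6(Δ_2 - Δ_1) = -12
  1·M_2 + 6·M_3 + 2·M_4 = 6(Δ_3 - Δ_2) = 51
Natural end conditions: M_0 = M_4 = 0.
Forward elimination and back-substitution give M_0 = 0, M_1 = -204/31, M_2 = -39/31, M_3 = 270/31, M_4 = 0.
On [2, 3], g'(x) = b_2 + 2c_2·(x - 2) + 3d_2·(x - 2)² with b_2 = Δ_2 - h_2(2M_2 + M_3)/6 = -156/31, c_2 = M_2/2 = -39/62, d_2 = (M_3 - M_2)/(6h_2) = 103/62. So g'(2) = -156/31.

-5.0323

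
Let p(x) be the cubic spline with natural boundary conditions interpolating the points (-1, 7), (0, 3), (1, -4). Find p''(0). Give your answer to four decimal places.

-4.5000

Let M_i = p''(x_i). Step sizes h_i = 1, 1; slopes of the chords Δ_i = (y_(i+1) - y_i)/h_i = -4, -7.
  1·M_0 + 4·M_1 + 1·M_2 = 6(Δ_1 - Δ_0) = -18
Natural end conditions: M_0 = M_2 = 0.
Hence M_0 = 0, M_1 = -9/2, M_2 = 0.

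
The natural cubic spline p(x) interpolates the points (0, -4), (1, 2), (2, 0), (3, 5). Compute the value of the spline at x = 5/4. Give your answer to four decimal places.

Let M_i = p''(x_i). Step sizes h_i = 1, 1, 1; slopes of the chords Δ_i = (y_(i+1) - y_i)/h_i = 6, -2, 5.
  1·M_0 + 4·M_1 + 1·M_2 = 6(Δ_1 - Δ_0) = -48
  1·M_1 + 4·M_2 + 1·M_3 = 6(Δ_2 - Δ_1) = 42
Natural end conditions: M_0 = M_3 = 0.
Forward elimination and back-substitution give M_0 = 0, M_1 = -78/5, M_2 = 72/5, M_3 = 0.
On [1, 2], p(x) = 2 + 4/5·(x - 1) - 39/5·(x - 1)² + 5·(x - 1)³.
With (x - 1) = 1/4: p(5/4) = 573/320.

1.7906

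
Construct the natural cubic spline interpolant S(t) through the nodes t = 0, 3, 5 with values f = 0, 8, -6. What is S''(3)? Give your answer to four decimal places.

Write M_i for S''(x_i). With h_i = 3, 2 and divided differences Δ_i = 8/3, -7, the continuity of S' gives the tridiagonal system
  3·M_0 + 10·M_1 + 2·M_2 = 6(Δ_1 - Δ_0) = -58
Natural end conditions: M_0 = M_2 = 0.
Forward elimination and back-substitution give M_0 = 0, M_1 = -29/5, M_2 = 0.

-5.8000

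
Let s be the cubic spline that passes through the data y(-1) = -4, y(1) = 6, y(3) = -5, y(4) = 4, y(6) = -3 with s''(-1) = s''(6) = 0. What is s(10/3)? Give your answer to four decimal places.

Write M_i for s''(x_i). With h_i = 2, 2, 1, 2 and divided differences Δ_i = 5, -11/2, 9, -7/2, the continuity of s' gives the tridiagonal system
  2·M_0 + 8·M_1 + 2·M_2 = 6(Δ_1 - Δ_0) = -63
  2·M_1 + 6·M_2 + 1·M_3 = 6(Δ_2 - Δ_1) = 87
  1·M_2 + 6·M_3 + 2·M_4 = 6(Δ_3 - Δ_2) = -75
Natural end conditions: M_0 = M_4 = 0.
Solving: M_0 = 0, M_1 = -3399/256, M_2 = 1383/64, M_3 = -2061/128, M_4 = 0.
On [3, 4], s(x) = -5 + 1147/256·(x - 3) + 1383/128·(x - 3)² - 1609/256·(x - 3)³.
With (x - 3) = 1/3: s(10/3) = -4387/1728.

-2.5388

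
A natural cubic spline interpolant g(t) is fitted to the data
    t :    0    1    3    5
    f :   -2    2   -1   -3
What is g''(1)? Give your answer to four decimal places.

-6.1364

Let M_i = g''(x_i). Step sizes h_i = 1, 2, 2; slopes of the chords Δ_i = (y_(i+1) - y_i)/h_i = 4, -3/2, -1.
  1·M_0 + 6·M_1 + 2·M_2 = 6(Δ_1 - Δ_0) = -33
  2·M_1 + 8·M_2 + 2·M_3 = 6(Δ_2 - Δ_1) = 3
Natural end conditions: M_0 = M_3 = 0.
Solving: M_0 = 0, M_1 = -135/22, M_2 = 21/11, M_3 = 0.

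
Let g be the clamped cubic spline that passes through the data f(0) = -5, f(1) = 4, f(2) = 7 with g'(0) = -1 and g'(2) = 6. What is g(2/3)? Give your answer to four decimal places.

Let M_i = g''(x_i). Step sizes h_i = 1, 1; slopes of the chords Δ_i = (y_(i+1) - y_i)/h_i = 9, 3.
  1·M_0 + 4·M_1 + 1·M_2 = 6(Δ_1 - Δ_0) = -36
Clamped end conditions give two more equations: 2h_0·M_0 + h_0·M_1 = 6(Δ_0 - g'(0)) = 60 and h_1·M_1 + 2h_1·M_2 = 6(g'(2) - Δ_1) = 18.
Forward elimination and back-substitution give M_0 = 85/2, M_1 = -25, M_2 = 43/2.
On [0, 1], g(t) = -5 - 1·t + 85/4·t² - 45/4·t³.
With t = 2/3: g(2/3) = 4/9.

0.4444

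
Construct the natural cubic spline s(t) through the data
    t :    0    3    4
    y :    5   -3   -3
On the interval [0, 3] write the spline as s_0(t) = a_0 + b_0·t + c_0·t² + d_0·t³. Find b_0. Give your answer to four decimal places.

-3.6667

Write M_i for s''(x_i). With h_i = 3, 1 and divided differences Δ_i = -8/3, 0, the continuity of s' gives the tridiagonal system
  3·M_0 + 8·M_1 + 1·M_2 = 6(Δ_1 - Δ_0) = 16
Natural end conditions: M_0 = M_2 = 0.
Forward elimination and back-substitution give M_0 = 0, M_1 = 2, M_2 = 0.
On [0, 3], with s_0(t) = a_0 + b_0·t + c_0·t² + d_0·t³: c_0 = M_0/2 = 0, d_0 = (M_1 - M_0)/(6h_0) = 1/9, b_0 = Δ_0 - h_0(2M_0 + M_1)/6 = -11/3.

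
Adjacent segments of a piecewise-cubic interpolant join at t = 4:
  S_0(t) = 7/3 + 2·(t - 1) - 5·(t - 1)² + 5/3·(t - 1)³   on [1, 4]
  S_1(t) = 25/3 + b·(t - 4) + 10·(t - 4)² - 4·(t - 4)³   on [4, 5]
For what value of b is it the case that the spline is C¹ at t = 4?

17

S_0'(t) = 2 - 10·(t - 1) + 5·(t - 1)², so S_0'(4) = 17. On the right, S_1'(4) = b, so b = 17.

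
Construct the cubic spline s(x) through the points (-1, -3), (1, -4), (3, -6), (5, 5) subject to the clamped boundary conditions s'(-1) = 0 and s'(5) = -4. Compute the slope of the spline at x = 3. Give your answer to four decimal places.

4.9667

Write M_i for s''(x_i). With h_i = 2, 2, 2 and divided differences Δ_i = -1/2, -1, 11/2, the continuity of s' gives the tridiagonal system
  2·M_0 + 8·M_1 + 2·M_2 = 6(Δ_1 - Δ_0) = -3
  2·M_1 + 8·M_2 + 2·M_3 = 6(Δ_2 - Δ_1) = 39
Clamped end conditions give two more equations: 2h_0·M_0 + h_0·M_1 = 6(Δ_0 - s'(-1)) = -3 and h_2·M_2 + 2h_2·M_3 = 6(s'(5) - Δ_2) = -57.
Solving the tridiagonal system: M_0 = 13/15, M_1 = -97/30, M_2 = 317/30, M_3 = -293/15.
On [3, 5], s'(x) = b_2 + 2c_2·(x - 3) + 3d_2·(x - 3)² with b_2 = Δ_2 - h_2(2M_2 + M_3)/6 = 149/30, c_2 = M_2/2 = 317/60, d_2 = (M_3 - M_2)/(6h_2) = -301/120. So s'(3) = 149/30.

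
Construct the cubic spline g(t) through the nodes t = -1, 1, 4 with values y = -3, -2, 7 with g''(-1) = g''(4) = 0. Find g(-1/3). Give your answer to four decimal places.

-2.9630

Let M_i = g''(x_i). Step sizes h_i = 2, 3; slopes of the chords Δ_i = (y_(i+1) - y_i)/h_i = 1/2, 3.
  2·M_0 + 10·M_1 + 3·M_2 = 6(Δ_1 - Δ_0) = 15
Natural end conditions: M_0 = M_2 = 0.
Forward elimination and back-substitution give M_0 = 0, M_1 = 3/2, M_2 = 0.
On [-1, 1], g(t) = -3 + 0·(t + 1) + 0·(t + 1)² + 1/8·(t + 1)³.
With (t + 1) = 2/3: g(-1/3) = -80/27.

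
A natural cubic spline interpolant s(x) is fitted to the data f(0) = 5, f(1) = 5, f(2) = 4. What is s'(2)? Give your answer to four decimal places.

Write σ_i for s''(x_i). With h_i = 1, 1 and divided differences Δ_i = 0, -1, the continuity of s' gives the tridiagonal system
  1·σ_0 + 4·σ_1 + 1·σ_2 = 6(Δ_1 - Δ_0) = -6
Natural end conditions: σ_0 = σ_2 = 0.
Solving the tridiagonal system: σ_0 = 0, σ_1 = -3/2, σ_2 = 0.
On [1, 2], s'(x) = b_1 + 2c_1·(x - 1) + 3d_1·(x - 1)² with b_1 = Δ_1 - h_1(2σ_1 + σ_2)/6 = -1/2, c_1 = σ_1/2 = -3/4, d_1 = (σ_2 - σ_1)/(6h_1) = 1/4. So s'(2) = -5/4.

-1.2500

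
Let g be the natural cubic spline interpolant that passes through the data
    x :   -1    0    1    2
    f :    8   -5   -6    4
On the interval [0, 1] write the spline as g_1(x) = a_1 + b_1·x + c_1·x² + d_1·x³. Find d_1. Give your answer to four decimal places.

Put σ_i = g'' at the i-th knot. Here h = (1, 1, 1) and Δ = (-13, -1, 10), so the interior equations h_(i-1)·σ_(i-1) + 2(h_(i-1)+h_i)·σ_i + h_i·σ_(i+1) = 6(Δ_i − Δ_(i-1)) read
  1·σ_0 + 4·σ_1 + 1·σ_2 = 6(Δ_1 - Δ_0) = 72
  1·σ_1 + 4·σ_2 + 1·σ_3 = 6(Δ_2 - Δ_1) = 66
Natural end conditions: σ_0 = σ_3 = 0.
Hence σ_0 = 0, σ_1 = 74/5, σ_2 = 64/5, σ_3 = 0.
On [0, 1], with g_1(x) = a_1 + b_1·x + c_1·x² + d_1·x³: c_1 = σ_1/2 = 37/5, d_1 = (σ_2 - σ_1)/(6h_1) = -1/3, b_1 = Δ_1 - h_1(2σ_1 + σ_2)/6 = -121/15.

-0.3333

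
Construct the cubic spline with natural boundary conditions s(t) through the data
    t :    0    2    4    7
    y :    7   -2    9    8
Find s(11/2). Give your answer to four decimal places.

Write M_i for s''(x_i). With h_i = 2, 2, 3 and divided differences Δ_i = -9/2, 11/2, -1/3, the continuity of s' gives the tridiagonal system
  2·M_0 + 8·M_1 + 2·M_2 = 6(Δ_1 - Δ_0) = 60
  2·M_1 + 10·M_2 + 3·M_3 = 6(Δ_2 - Δ_1) = -35
Natural end conditions: M_0 = M_3 = 0.
Solving the tridiagonal system: M_0 = 0, M_1 = 335/38, M_2 = -100/19, M_3 = 0.
On [4, 7], s(t) = 9 + 281/57·(t - 4) - 50/19·(t - 4)² + 50/171·(t - 4)³.
With (t - 4) = 3/2: s(11/2) = 871/76.

11.4605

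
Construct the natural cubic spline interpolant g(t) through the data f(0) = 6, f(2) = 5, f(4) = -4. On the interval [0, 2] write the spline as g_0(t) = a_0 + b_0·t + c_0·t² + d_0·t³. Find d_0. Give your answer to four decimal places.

-0.2500

Put m_i = g'' at the i-th knot. Here h = (2, 2) and Δ = (-1/2, -9/2), so the interior equations h_(i-1)·m_(i-1) + 2(h_(i-1)+h_i)·m_i + h_i·m_(i+1) = 6(Δ_i − Δ_(i-1)) read
  2·m_0 + 8·m_1 + 2·m_2 = 6(Δ_1 - Δ_0) = -24
Natural end conditions: m_0 = m_2 = 0.
Solving the tridiagonal system: m_0 = 0, m_1 = -3, m_2 = 0.
On [0, 2], with g_0(t) = a_0 + b_0·t + c_0·t² + d_0·t³: c_0 = m_0/2 = 0, d_0 = (m_1 - m_0)/(6h_0) = -1/4, b_0 = Δ_0 - h_0(2m_0 + m_1)/6 = 1/2.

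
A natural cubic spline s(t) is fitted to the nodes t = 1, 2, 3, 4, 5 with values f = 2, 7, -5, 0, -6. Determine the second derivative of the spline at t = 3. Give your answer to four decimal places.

With M_i denoting the second derivative at x_i, h_i = 1, 1, 1, 1, and Δ_i = (y_(i+1) − y_i)/h_i = 5, -12, 5, -6:
  1·M_0 + 4·M_1 + 1·M_2 = 6(Δ_1 - Δ_0) = -102
  1·M_1 + 4·M_2 + 1·M_3 = 6(Δ_2 - Δ_1) = 102
  1·M_2 + 4·M_3 + 1·M_4 = 6(Δ_3 - Δ_2) = -66
Natural end conditions: M_0 = M_4 = 0.
Hence M_0 = 0, M_1 = -501/14, M_2 = 288/7, M_3 = -375/14, M_4 = 0.

41.1429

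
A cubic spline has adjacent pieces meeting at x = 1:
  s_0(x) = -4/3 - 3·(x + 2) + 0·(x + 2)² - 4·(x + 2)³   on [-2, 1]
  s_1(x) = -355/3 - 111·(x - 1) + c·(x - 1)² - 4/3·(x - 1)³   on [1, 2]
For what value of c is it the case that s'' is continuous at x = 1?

s_0''(x) = 0 - 24·(x + 2), so s_0''(1) = -72. On the right, s_1''(1) = 2c, so c = -36.

-36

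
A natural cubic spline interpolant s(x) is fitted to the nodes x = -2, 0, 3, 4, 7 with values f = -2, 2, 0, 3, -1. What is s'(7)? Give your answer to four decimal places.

Write σ_i for s''(x_i). With h_i = 2, 3, 1, 3 and divided differences Δ_i = 2, -2/3, 3, -4/3, the continuity of s' gives the tridiagonal system
  2·σ_0 + 10·σ_1 + 3·σ_2 = 6(Δ_1 - Δ_0) = -16
  3·σ_1 + 8·σ_2 + 1·σ_3 = 6(Δ_2 - Δ_1) = 22
  1·σ_2 + 8·σ_3 + 3·σ_4 = 6(Δ_3 - Δ_2) = -26
Natural end conditions: σ_0 = σ_4 = 0.
Forward elimination and back-substitution give σ_0 = 0, σ_1 = -269/93, σ_2 = 1202/279, σ_3 = -1057/279, σ_4 = 0.
On [4, 7], s'(x) = b_3 + 2c_3·(x - 4) + 3d_3·(x - 4)² with b_3 = Δ_3 - h_3(2σ_3 + σ_4)/6 = 685/279, c_3 = σ_3/2 = -1057/558, d_3 = (σ_4 - σ_3)/(6h_3) = 1057/5022. So s'(7) = -1801/558.

-3.2276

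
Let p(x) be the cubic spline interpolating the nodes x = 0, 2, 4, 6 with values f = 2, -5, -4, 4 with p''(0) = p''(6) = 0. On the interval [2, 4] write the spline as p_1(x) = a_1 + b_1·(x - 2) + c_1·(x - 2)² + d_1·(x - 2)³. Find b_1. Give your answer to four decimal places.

Let σ_i = p''(x_i). Step sizes h_i = 2, 2, 2; slopes of the chords Δ_i = (y_(i+1) - y_i)/h_i = -7/2, 1/2, 4.
  2·σ_0 + 8·σ_1 + 2·σ_2 = 6(Δ_1 - Δ_0) = 24
  2·σ_1 + 8·σ_2 + 2·σ_3 = 6(Δ_2 - Δ_1) = 21
Natural end conditions: σ_0 = σ_3 = 0.
Solving the tridiagonal system: σ_0 = 0, σ_1 = 5/2, σ_2 = 2, σ_3 = 0.
On [2, 4], with p_1(x) = a_1 + b_1·(x - 2) + c_1·(x - 2)² + d_1·(x - 2)³: c_1 = σ_1/2 = 5/4, d_1 = (σ_2 - σ_1)/(6h_1) = -1/24, b_1 = Δ_1 - h_1(2σ_1 + σ_2)/6 = -11/6.

-1.8333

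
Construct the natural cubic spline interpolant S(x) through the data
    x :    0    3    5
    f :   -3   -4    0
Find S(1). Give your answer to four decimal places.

-3.9556

Let σ_i = S''(x_i). Step sizes h_i = 3, 2; slopes of the chords Δ_i = (y_(i+1) - y_i)/h_i = -1/3, 2.
  3·σ_0 + 10·σ_1 + 2·σ_2 = 6(Δ_1 - Δ_0) = 14
Natural end conditions: σ_0 = σ_2 = 0.
Solving: σ_0 = 0, σ_1 = 7/5, σ_2 = 0.
On [0, 3], S(x) = -3 - 31/30·x + 0·x² + 7/90·x³.
With x = 1: S(1) = -178/45.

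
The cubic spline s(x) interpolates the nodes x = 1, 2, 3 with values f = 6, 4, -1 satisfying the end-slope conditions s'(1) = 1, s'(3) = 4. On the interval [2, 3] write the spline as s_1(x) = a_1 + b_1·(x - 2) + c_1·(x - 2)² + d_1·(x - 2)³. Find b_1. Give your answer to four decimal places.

Write m_i for s''(x_i). With h_i = 1, 1 and divided differences Δ_i = -2, -5, the continuity of s' gives the tridiagonal system
  1·m_0 + 4·m_1 + 1·m_2 = 6(Δ_1 - Δ_0) = -18
Clamped end conditions give two more equations: 2h_0·m_0 + h_0·m_1 = 6(Δ_0 - s'(1)) = -18 and h_1·m_1 + 2h_1·m_2 = 6(s'(3) - Δ_1) = 54.
Solving the tridiagonal system: m_0 = -3, m_1 = -12, m_2 = 33.
On [2, 3], with s_1(x) = a_1 + b_1·(x - 2) + c_1·(x - 2)² + d_1·(x - 2)³: c_1 = m_1/2 = -6, d_1 = (m_2 - m_1)/(6h_1) = 15/2, b_1 = Δ_1 - h_1(2m_1 + m_2)/6 = -13/2.

-6.5000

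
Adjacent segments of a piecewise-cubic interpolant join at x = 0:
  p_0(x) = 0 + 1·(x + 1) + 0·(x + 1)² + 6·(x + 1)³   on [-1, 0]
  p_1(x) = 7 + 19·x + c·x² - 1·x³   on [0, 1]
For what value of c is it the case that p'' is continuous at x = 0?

p_0''(x) = 0 + 36·(x + 1), so p_0''(0) = 36. On the right, p_1''(0) = 2c, so c = 18.

18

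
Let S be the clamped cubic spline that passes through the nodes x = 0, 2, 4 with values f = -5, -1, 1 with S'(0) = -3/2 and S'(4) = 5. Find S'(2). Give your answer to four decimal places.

1.3750

With σ_i denoting the second derivative at x_i, h_i = 2, 2, and Δ_i = (y_(i+1) − y_i)/h_i = 2, 1:
  2·σ_0 + 8·σ_1 + 2·σ_2 = 6(Δ_1 - Δ_0) = -6
Clamped end conditions give two more equations: 2h_0·σ_0 + h_0·σ_1 = 6(Δ_0 - S'(0)) = 21 and h_1·σ_1 + 2h_1·σ_2 = 6(S'(4) - Δ_1) = 24.
Forward elimination and back-substitution give σ_0 = 61/8, σ_1 = -19/4, σ_2 = 67/8.
On [2, 4], S'(x) = b_1 + 2c_1·(x - 2) + 3d_1·(x - 2)² with b_1 = Δ_1 - h_1(2σ_1 + σ_2)/6 = 11/8, c_1 = σ_1/2 = -19/8, d_1 = (σ_2 - σ_1)/(6h_1) = 35/32. So S'(2) = 11/8.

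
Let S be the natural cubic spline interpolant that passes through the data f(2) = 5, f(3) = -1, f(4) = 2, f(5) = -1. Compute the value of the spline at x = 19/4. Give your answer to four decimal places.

0.2656

Put m_i = S'' at the i-th knot. Here h = (1, 1, 1) and Δ = (-6, 3, -3), so the interior equations h_(i-1)·m_(i-1) + 2(h_(i-1)+h_i)·m_i + h_i·m_(i+1) = 6(Δ_i − Δ_(i-1)) read
  1·m_0 + 4·m_1 + 1·m_2 = 6(Δ_1 - Δ_0) = 54
  1·m_1 + 4·m_2 + 1·m_3 = 6(Δ_2 - Δ_1) = -36
Natural end conditions: m_0 = m_3 = 0.
Hence m_0 = 0, m_1 = 84/5, m_2 = -66/5, m_3 = 0.
On [4, 5], S(x) = 2 + 7/5·(x - 4) - 33/5·(x - 4)² + 11/5·(x - 4)³.
With (x - 4) = 3/4: S(19/4) = 17/64.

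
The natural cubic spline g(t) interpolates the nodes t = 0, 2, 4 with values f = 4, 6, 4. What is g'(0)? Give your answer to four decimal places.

1.5000

Write m_i for g''(x_i). With h_i = 2, 2 and divided differences Δ_i = 1, -1, the continuity of g' gives the tridiagonal system
  2·m_0 + 8·m_1 + 2·m_2 = 6(Δ_1 - Δ_0) = -12
Natural end conditions: m_0 = m_2 = 0.
Solving: m_0 = 0, m_1 = -3/2, m_2 = 0.
On [0, 2], g'(t) = b_0 + 2c_0·t + 3d_0·t² with b_0 = Δ_0 - h_0(2m_0 + m_1)/6 = 3/2, c_0 = m_0/2 = 0, d_0 = (m_1 - m_0)/(6h_0) = -1/8. So g'(0) = 3/2.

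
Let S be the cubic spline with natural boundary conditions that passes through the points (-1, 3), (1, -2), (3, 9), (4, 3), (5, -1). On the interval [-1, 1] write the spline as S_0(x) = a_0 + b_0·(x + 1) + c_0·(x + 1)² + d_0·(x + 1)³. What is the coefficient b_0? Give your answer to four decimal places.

Put σ_i = S'' at the i-th knot. Here h = (2, 2, 1, 1) and Δ = (-5/2, 11/2, -6, -4), so the interior equations h_(i-1)·σ_(i-1) + 2(h_(i-1)+h_i)·σ_i + h_i·σ_(i+1) = 6(Δ_i − Δ_(i-1)) read
  2·σ_0 + 8·σ_1 + 2·σ_2 = 6(Δ_1 - Δ_0) = 48
  2·σ_1 + 6·σ_2 + 1·σ_3 = 6(Δ_2 - Δ_1) = -69
  1·σ_2 + 4·σ_3 + 1·σ_4 = 6(Δ_3 - Δ_2) = 12
Natural end conditions: σ_0 = σ_4 = 0.
Solving the tridiagonal system: σ_0 = 0, σ_1 = 10, σ_2 = -16, σ_3 = 7, σ_4 = 0.
On [-1, 1], with S_0(x) = a_0 + b_0·(x + 1) + c_0·(x + 1)² + d_0·(x + 1)³: c_0 = σ_0/2 = 0, d_0 = (σ_1 - σ_0)/(6h_0) = 5/6, b_0 = Δ_0 - h_0(2σ_0 + σ_1)/6 = -35/6.

-5.8333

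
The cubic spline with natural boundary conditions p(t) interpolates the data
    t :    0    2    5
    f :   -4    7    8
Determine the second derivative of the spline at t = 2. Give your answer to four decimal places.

Write M_i for p''(x_i). With h_i = 2, 3 and divided differences Δ_i = 11/2, 1/3, the continuity of p' gives the tridiagonal system
  2·M_0 + 10·M_1 + 3·M_2 = 6(Δ_1 - Δ_0) = -31
Natural end conditions: M_0 = M_2 = 0.
Hence M_0 = 0, M_1 = -31/10, M_2 = 0.

-3.1000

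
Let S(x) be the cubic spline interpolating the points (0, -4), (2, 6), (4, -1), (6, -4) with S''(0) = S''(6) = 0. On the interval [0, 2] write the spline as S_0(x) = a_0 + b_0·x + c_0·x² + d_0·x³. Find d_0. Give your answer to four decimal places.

Put σ_i = S'' at the i-th knot. Here h = (2, 2, 2) and Δ = (5, -7/2, -3/2), so the interior equations h_(i-1)·σ_(i-1) + 2(h_(i-1)+h_i)·σ_i + h_i·σ_(i+1) = 6(Δ_i − Δ_(i-1)) read
  2·σ_0 + 8·σ_1 + 2·σ_2 = 6(Δ_1 - Δ_0) = -51
  2·σ_1 + 8·σ_2 + 2·σ_3 = 6(Δ_2 - Δ_1) = 12
Natural end conditions: σ_0 = σ_3 = 0.
Solving: σ_0 = 0, σ_1 = -36/5, σ_2 = 33/10, σ_3 = 0.
On [0, 2], with S_0(x) = a_0 + b_0·x + c_0·x² + d_0·x³: c_0 = σ_0/2 = 0, d_0 = (σ_1 - σ_0)/(6h_0) = -3/5, b_0 = Δ_0 - h_0(2σ_0 + σ_1)/6 = 37/5.

-0.6000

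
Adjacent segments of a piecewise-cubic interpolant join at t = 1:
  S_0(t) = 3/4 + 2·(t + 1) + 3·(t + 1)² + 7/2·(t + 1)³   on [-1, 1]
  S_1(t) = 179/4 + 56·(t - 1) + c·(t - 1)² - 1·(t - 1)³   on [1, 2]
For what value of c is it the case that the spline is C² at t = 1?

24

S_0''(t) = 6 + 21·(t + 1), so S_0''(1) = 48. On the right, S_1''(1) = 2c, so c = 24.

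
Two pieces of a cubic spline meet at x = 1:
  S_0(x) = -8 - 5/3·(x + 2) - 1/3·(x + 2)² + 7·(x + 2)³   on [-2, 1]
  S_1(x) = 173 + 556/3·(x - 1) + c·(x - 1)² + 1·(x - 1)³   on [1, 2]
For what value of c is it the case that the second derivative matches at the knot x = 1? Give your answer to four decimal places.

62.6667

S_0''(x) = -2/3 + 42·(x + 2), so S_0''(1) = 376/3. On the right, S_1''(1) = 2c, so c = 188/3.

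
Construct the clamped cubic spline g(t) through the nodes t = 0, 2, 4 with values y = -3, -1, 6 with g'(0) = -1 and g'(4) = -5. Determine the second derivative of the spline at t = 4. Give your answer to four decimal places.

-15.6250

Put σ_i = g'' at the i-th knot. Here h = (2, 2) and Δ = (1, 7/2), so the interior equations h_(i-1)·σ_(i-1) + 2(h_(i-1)+h_i)·σ_i + h_i·σ_(i+1) = 6(Δ_i − Δ_(i-1)) read
  2·σ_0 + 8·σ_1 + 2·σ_2 = 6(Δ_1 - Δ_0) = 15
Clamped end conditions give two more equations: 2h_0·σ_0 + h_0·σ_1 = 6(Δ_0 - g'(0)) = 12 and h_1·σ_1 + 2h_1·σ_2 = 6(g'(4) - Δ_1) = -51.
Solving the tridiagonal system: σ_0 = 1/8, σ_1 = 23/4, σ_2 = -125/8.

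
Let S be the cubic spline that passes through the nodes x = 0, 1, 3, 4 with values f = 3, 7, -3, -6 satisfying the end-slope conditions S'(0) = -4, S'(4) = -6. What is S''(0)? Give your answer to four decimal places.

Write m_i for S''(x_i). With h_i = 1, 2, 1 and divided differences Δ_i = 4, -5, -3, the continuity of S' gives the tridiagonal system
  1·m_0 + 6·m_1 + 2·m_2 = 6(Δ_1 - Δ_0) = -54
  2·m_1 + 6·m_2 + 1·m_3 = 6(Δ_2 - Δ_1) = 12
Clamped end conditions give two more equations: 2h_0·m_0 + h_0·m_1 = 6(Δ_0 - S'(0)) = 48 and h_2·m_2 + 2h_2·m_3 = 6(S'(4) - Δ_2) = -18.
Solving: m_0 = 1154/35, m_1 = -628/35, m_2 = 362/35, m_3 = -496/35.

32.9714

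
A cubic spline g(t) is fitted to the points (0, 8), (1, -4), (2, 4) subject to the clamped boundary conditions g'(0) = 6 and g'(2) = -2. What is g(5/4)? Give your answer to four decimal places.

With M_i denoting the second derivative at x_i, h_i = 1, 1, and Δ_i = (y_(i+1) − y_i)/h_i = -12, 8:
  1·M_0 + 4·M_1 + 1·M_2 = 6(Δ_1 - Δ_0) = 120
Clamped end conditions give two more equations: 2h_0·M_0 + h_0·M_1 = 6(Δ_0 - g'(0)) = -108 and h_1·M_1 + 2h_1·M_2 = 6(g'(2) - Δ_1) = -60.
Forward elimination and back-substitution give M_0 = -88, M_1 = 68, M_2 = -64.
On [1, 2], g(t) = -4 - 4·(t - 1) + 34·(t - 1)² - 22·(t - 1)³.
With (t - 1) = 1/4: g(5/4) = -103/32.

-3.2188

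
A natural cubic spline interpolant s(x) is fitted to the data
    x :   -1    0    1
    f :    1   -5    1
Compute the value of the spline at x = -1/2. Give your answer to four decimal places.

Put M_i = s'' at the i-th knot. Here h = (1, 1) and Δ = (-6, 6), so the interior equations h_(i-1)·M_(i-1) + 2(h_(i-1)+h_i)·M_i + h_i·M_(i+1) = 6(Δ_i − Δ_(i-1)) read
  1·M_0 + 4·M_1 + 1·M_2 = 6(Δ_1 - Δ_0) = 72
Natural end conditions: M_0 = M_2 = 0.
Solving the tridiagonal system: M_0 = 0, M_1 = 18, M_2 = 0.
On [-1, 0], s(x) = 1 - 9·(x + 1) + 0·(x + 1)² + 3·(x + 1)³.
With (x + 1) = 1/2: s(-1/2) = -25/8.

-3.1250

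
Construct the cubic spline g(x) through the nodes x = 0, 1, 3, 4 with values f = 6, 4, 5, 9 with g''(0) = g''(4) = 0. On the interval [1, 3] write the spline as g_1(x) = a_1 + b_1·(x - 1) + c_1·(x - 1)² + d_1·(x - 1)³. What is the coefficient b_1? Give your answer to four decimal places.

Put M_i = g'' at the i-th knot. Here h = (1, 2, 1) and Δ = (-2, 1/2, 4), so the interior equations h_(i-1)·M_(i-1) + 2(h_(i-1)+h_i)·M_i + h_i·M_(i+1) = 6(Δ_i − Δ_(i-1)) read
  1·M_0 + 6·M_1 + 2·M_2 = 6(Δ_1 - Δ_0) = 15
  2·M_1 + 6·M_2 + 1·M_3 = 6(Δ_2 - Δ_1) = 21
Natural end conditions: M_0 = M_3 = 0.
Solving: M_0 = 0, M_1 = 3/2, M_2 = 3, M_3 = 0.
On [1, 3], with g_1(x) = a_1 + b_1·(x - 1) + c_1·(x - 1)² + d_1·(x - 1)³: c_1 = M_1/2 = 3/4, d_1 = (M_2 - M_1)/(6h_1) = 1/8, b_1 = Δ_1 - h_1(2M_1 + M_2)/6 = -3/2.

-1.5000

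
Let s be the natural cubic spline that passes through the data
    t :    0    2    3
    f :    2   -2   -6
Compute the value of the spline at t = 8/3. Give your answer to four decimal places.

-4.5679

With σ_i denoting the second derivative at x_i, h_i = 2, 1, and Δ_i = (y_(i+1) − y_i)/h_i = -2, -4:
  2·σ_0 + 6·σ_1 + 1·σ_2 = 6(Δ_1 - Δ_0) = -12
Natural end conditions: σ_0 = σ_2 = 0.
Forward elimination and back-substitution give σ_0 = 0, σ_1 = -2, σ_2 = 0.
On [2, 3], s(t) = -2 - 10/3·(t - 2) - 1·(t - 2)² + 1/3·(t - 2)³.
With (t - 2) = 2/3: s(8/3) = -370/81.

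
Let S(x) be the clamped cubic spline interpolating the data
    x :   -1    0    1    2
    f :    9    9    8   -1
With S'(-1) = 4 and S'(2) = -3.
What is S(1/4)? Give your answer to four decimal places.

9.1500

Write m_i for S''(x_i). With h_i = 1, 1, 1 and divided differences Δ_i = 0, -1, -9, the continuity of S' gives the tridiagonal system
  1·m_0 + 4·m_1 + 1·m_2 = 6(Δ_1 - Δ_0) = -6
  1·m_1 + 4·m_2 + 1·m_3 = 6(Δ_2 - Δ_1) = -48
Clamped end conditions give two more equations: 2h_0·m_0 + h_0·m_1 = 6(Δ_0 - S'(-1)) = -24 and h_2·m_2 + 2h_2·m_3 = 6(S'(2) - Δ_2) = 36.
Solving: m_0 = -238/15, m_1 = 116/15, m_2 = -316/15, m_3 = 428/15.
On [0, 1], S(x) = 9 - 1/15·x + 58/15·x² - 24/5·x³.
With x = 1/4: S(1/4) = 183/20.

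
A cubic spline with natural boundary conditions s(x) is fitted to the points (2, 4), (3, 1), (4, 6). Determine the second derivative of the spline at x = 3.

Put m_i = s'' at the i-th knot. Here h = (1, 1) and Δ = (-3, 5), so the interior equations h_(i-1)·m_(i-1) + 2(h_(i-1)+h_i)·m_i + h_i·m_(i+1) = 6(Δ_i − Δ_(i-1)) read
  1·m_0 + 4·m_1 + 1·m_2 = 6(Δ_1 - Δ_0) = 48
Natural end conditions: m_0 = m_2 = 0.
Solving the tridiagonal system: m_0 = 0, m_1 = 12, m_2 = 0.

12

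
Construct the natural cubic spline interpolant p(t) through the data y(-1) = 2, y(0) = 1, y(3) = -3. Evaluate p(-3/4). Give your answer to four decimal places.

With σ_i denoting the second derivative at x_i, h_i = 1, 3, and Δ_i = (y_(i+1) − y_i)/h_i = -1, -4/3:
  1·σ_0 + 8·σ_1 + 3·σ_2 = 6(Δ_1 - Δ_0) = -2
Natural end conditions: σ_0 = σ_2 = 0.
Solving the tridiagonal system: σ_0 = 0, σ_1 = -1/4, σ_2 = 0.
On [-1, 0], p(t) = 2 - 23/24·(t + 1) + 0·(t + 1)² - 1/24·(t + 1)³.
With (t + 1) = 1/4: p(-3/4) = 901/512.

1.7598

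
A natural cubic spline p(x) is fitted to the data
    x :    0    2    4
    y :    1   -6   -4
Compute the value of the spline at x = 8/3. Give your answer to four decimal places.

Let σ_i = p''(x_i). Step sizes h_i = 2, 2; slopes of the chords Δ_i = (y_(i+1) - y_i)/h_i = -7/2, 1.
  2·σ_0 + 8·σ_1 + 2·σ_2 = 6(Δ_1 - Δ_0) = 27
Natural end conditions: σ_0 = σ_2 = 0.
Forward elimination and back-substitution give σ_0 = 0, σ_1 = 27/8, σ_2 = 0.
On [2, 4], p(x) = -6 - 5/4·(x - 2) + 27/16·(x - 2)² - 9/32·(x - 2)³.
With (x - 2) = 2/3: p(8/3) = -37/6.

-6.1667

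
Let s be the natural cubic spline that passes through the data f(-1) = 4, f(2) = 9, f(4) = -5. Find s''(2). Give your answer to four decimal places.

With σ_i denoting the second derivative at x_i, h_i = 3, 2, and Δ_i = (y_(i+1) − y_i)/h_i = 5/3, -7:
  3·σ_0 + 10·σ_1 + 2·σ_2 = 6(Δ_1 - Δ_0) = -52
Natural end conditions: σ_0 = σ_2 = 0.
Forward elimination and back-substitution give σ_0 = 0, σ_1 = -26/5, σ_2 = 0.

-5.2000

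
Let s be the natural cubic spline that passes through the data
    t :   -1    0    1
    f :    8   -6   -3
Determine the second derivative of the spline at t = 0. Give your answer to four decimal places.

Write m_i for s''(x_i). With h_i = 1, 1 and divided differences Δ_i = -14, 3, the continuity of s' gives the tridiagonal system
  1·m_0 + 4·m_1 + 1·m_2 = 6(Δ_1 - Δ_0) = 102
Natural end conditions: m_0 = m_2 = 0.
Forward elimination and back-substitution give m_0 = 0, m_1 = 51/2, m_2 = 0.

25.5000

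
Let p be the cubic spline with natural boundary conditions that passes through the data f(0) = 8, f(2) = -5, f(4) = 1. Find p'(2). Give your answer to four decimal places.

Put M_i = p'' at the i-th knot. Here h = (2, 2) and Δ = (-13/2, 3), so the interior equations h_(i-1)·M_(i-1) + 2(h_(i-1)+h_i)·M_i + h_i·M_(i+1) = 6(Δ_i − Δ_(i-1)) read
  2·M_0 + 8·M_1 + 2·M_2 = 6(Δ_1 - Δ_0) = 57
Natural end conditions: M_0 = M_2 = 0.
Hence M_0 = 0, M_1 = 57/8, M_2 = 0.
On [2, 4], p'(x) = b_1 + 2c_1·(x - 2) + 3d_1·(x - 2)² with b_1 = Δ_1 - h_1(2M_1 + M_2)/6 = -7/4, c_1 = M_1/2 = 57/16, d_1 = (M_2 - M_1)/(6h_1) = -19/32. So p'(2) = -7/4.

-1.7500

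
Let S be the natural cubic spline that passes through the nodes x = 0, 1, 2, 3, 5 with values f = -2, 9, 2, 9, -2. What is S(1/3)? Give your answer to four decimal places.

3.4255

Let σ_i = S''(x_i). Step sizes h_i = 1, 1, 1, 2; slopes of the chords Δ_i = (y_(i+1) - y_i)/h_i = 11, -7, 7, -11/2.
  1·σ_0 + 4·σ_1 + 1·σ_2 = 6(Δ_1 - Δ_0) = -108
  1·σ_1 + 4·σ_2 + 1·σ_3 = 6(Δ_2 - Δ_1) = 84
  1·σ_2 + 6·σ_3 + 2·σ_4 = 6(Δ_3 - Δ_2) = -75
Natural end conditions: σ_0 = σ_4 = 0.
Solving: σ_0 = 0, σ_1 = -3063/86, σ_2 = 1482/43, σ_3 = -1569/86, σ_4 = 0.
On [0, 1], S(x) = -2 + 2913/172·x + 0·x² - 1021/172·x³.
With x = 1/3: S(1/3) = 3977/1161.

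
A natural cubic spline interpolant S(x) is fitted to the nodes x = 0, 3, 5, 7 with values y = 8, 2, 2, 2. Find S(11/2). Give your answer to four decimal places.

2.0691

With m_i denoting the second derivative at x_i, h_i = 3, 2, 2, and Δ_i = (y_(i+1) − y_i)/h_i = -2, 0, 0:
  3·m_0 + 10·m_1 + 2·m_2 = 6(Δ_1 - Δ_0) = 12
  2·m_1 + 8·m_2 + 2·m_3 = 6(Δ_2 - Δ_1) = 0
Natural end conditions: m_0 = m_3 = 0.
Hence m_0 = 0, m_1 = 24/19, m_2 = -6/19, m_3 = 0.
On [5, 7], S(x) = 2 + 4/19·(x - 5) - 3/19·(x - 5)² + 1/38·(x - 5)³.
With (x - 5) = 1/2: S(11/2) = 629/304.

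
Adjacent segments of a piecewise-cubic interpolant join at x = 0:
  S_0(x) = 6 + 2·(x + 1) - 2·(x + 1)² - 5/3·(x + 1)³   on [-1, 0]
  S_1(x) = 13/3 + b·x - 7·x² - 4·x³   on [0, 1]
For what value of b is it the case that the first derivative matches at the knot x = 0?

S_0'(x) = 2 - 4·(x + 1) - 5·(x + 1)², so S_0'(0) = -7. On the right, S_1'(0) = b, so b = -7.

-7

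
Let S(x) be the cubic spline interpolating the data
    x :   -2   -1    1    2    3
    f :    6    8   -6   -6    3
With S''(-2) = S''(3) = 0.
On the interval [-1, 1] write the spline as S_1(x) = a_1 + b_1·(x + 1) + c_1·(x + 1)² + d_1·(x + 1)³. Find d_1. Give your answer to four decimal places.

1.7664

Let M_i = S''(x_i). Step sizes h_i = 1, 2, 1, 1; slopes of the chords Δ_i = (y_(i+1) - y_i)/h_i = 2, -7, 0, 9.
  1·M_0 + 6·M_1 + 2·M_2 = 6(Δ_1 - Δ_0) = -54
  2·M_1 + 6·M_2 + 1·M_3 = 6(Δ_2 - Δ_1) = 42
  1·M_2 + 4·M_3 + 1·M_4 = 6(Δ_3 - Δ_2) = 54
Natural end conditions: M_0 = M_4 = 0.
Forward elimination and back-substitution give M_0 = 0, M_1 = -735/61, M_2 = 558/61, M_3 = 684/61, M_4 = 0.
On [-1, 1], with S_1(x) = a_1 + b_1·(x + 1) + c_1·(x + 1)² + d_1·(x + 1)³: c_1 = M_1/2 = -735/122, d_1 = (M_2 - M_1)/(6h_1) = 431/244, b_1 = Δ_1 - h_1(2M_1 + M_2)/6 = -123/61.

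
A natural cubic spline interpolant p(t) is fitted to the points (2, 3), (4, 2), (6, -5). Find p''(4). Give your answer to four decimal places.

With σ_i denoting the second derivative at x_i, h_i = 2, 2, and Δ_i = (y_(i+1) − y_i)/h_i = -1/2, -7/2:
  2·σ_0 + 8·σ_1 + 2·σ_2 = 6(Δ_1 - Δ_0) = -18
Natural end conditions: σ_0 = σ_2 = 0.
Hence σ_0 = 0, σ_1 = -9/4, σ_2 = 0.

-2.2500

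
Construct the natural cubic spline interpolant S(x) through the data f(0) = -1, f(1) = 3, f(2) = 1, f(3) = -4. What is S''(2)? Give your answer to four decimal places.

Let m_i = S''(x_i). Step sizes h_i = 1, 1, 1; slopes of the chords Δ_i = (y_(i+1) - y_i)/h_i = 4, -2, -5.
  1·m_0 + 4·m_1 + 1·m_2 = 6(Δ_1 - Δ_0) = -36
  1·m_1 + 4·m_2 + 1·m_3 = 6(Δ_2 - Δ_1) = -18
Natural end conditions: m_0 = m_3 = 0.
Solving: m_0 = 0, m_1 = -42/5, m_2 = -12/5, m_3 = 0.

-2.4000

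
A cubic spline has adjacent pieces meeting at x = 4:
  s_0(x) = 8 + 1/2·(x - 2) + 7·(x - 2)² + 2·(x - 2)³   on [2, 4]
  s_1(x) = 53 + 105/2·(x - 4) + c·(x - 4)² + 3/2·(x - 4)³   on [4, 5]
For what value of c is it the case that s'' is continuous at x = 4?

19

s_0''(x) = 14 + 12·(x - 2), so s_0''(4) = 38. On the right, s_1''(4) = 2c, so c = 19.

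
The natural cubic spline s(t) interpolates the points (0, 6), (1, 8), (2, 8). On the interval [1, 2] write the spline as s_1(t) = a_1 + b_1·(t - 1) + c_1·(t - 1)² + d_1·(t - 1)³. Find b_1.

With σ_i denoting the second derivative at x_i, h_i = 1, 1, and Δ_i = (y_(i+1) − y_i)/h_i = 2, 0:
  1·σ_0 + 4·σ_1 + 1·σ_2 = 6(Δ_1 - Δ_0) = -12
Natural end conditions: σ_0 = σ_2 = 0.
Solving the tridiagonal system: σ_0 = 0, σ_1 = -3, σ_2 = 0.
On [1, 2], with s_1(t) = a_1 + b_1·(t - 1) + c_1·(t - 1)² + d_1·(t - 1)³: c_1 = σ_1/2 = -3/2, d_1 = (σ_2 - σ_1)/(6h_1) = 1/2, b_1 = Δ_1 - h_1(2σ_1 + σ_2)/6 = 1.

1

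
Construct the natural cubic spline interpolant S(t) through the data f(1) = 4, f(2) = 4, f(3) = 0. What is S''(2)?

With M_i denoting the second derivative at x_i, h_i = 1, 1, and Δ_i = (y_(i+1) − y_i)/h_i = 0, -4:
  1·M_0 + 4·M_1 + 1·M_2 = 6(Δ_1 - Δ_0) = -24
Natural end conditions: M_0 = M_2 = 0.
Solving the tridiagonal system: M_0 = 0, M_1 = -6, M_2 = 0.

-6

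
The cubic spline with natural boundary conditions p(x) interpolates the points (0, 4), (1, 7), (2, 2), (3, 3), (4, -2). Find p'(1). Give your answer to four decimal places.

Write m_i for p''(x_i). With h_i = 1, 1, 1, 1 and divided differences Δ_i = 3, -5, 1, -5, the continuity of p' gives the tridiagonal system
  1·m_0 + 4·m_1 + 1·m_2 = 6(Δ_1 - Δ_0) = -48
  1·m_1 + 4·m_2 + 1·m_3 = 6(Δ_2 - Δ_1) = 36
  1·m_2 + 4·m_3 + 1·m_4 = 6(Δ_3 - Δ_2) = -36
Natural end conditions: m_0 = m_4 = 0.
Solving: m_0 = 0, m_1 = -225/14, m_2 = 114/7, m_3 = -183/14, m_4 = 0.
On [1, 2], p'(x) = b_1 + 2c_1·(x - 1) + 3d_1·(x - 1)² with b_1 = Δ_1 - h_1(2m_1 + m_2)/6 = -33/14, c_1 = m_1/2 = -225/28, d_1 = (m_2 - m_1)/(6h_1) = 151/28. So p'(1) = -33/14.

-2.3571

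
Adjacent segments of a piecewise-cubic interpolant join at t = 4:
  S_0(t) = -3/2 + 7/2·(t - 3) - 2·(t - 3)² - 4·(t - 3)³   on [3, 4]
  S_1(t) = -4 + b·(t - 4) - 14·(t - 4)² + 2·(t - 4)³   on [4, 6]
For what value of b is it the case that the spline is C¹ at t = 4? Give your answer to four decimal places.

S_0'(t) = 7/2 - 4·(t - 3) - 12·(t - 3)², so S_0'(4) = -25/2. On the right, S_1'(4) = b, so b = -25/2.

-12.5000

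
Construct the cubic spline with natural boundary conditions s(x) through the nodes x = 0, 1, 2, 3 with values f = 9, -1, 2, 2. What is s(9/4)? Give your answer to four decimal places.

2.5469

Let M_i = s''(x_i). Step sizes h_i = 1, 1, 1; slopes of the chords Δ_i = (y_(i+1) - y_i)/h_i = -10, 3, 0.
  1·M_0 + 4·M_1 + 1·M_2 = 6(Δ_1 - Δ_0) = 78
  1·M_1 + 4·M_2 + 1·M_3 = 6(Δ_2 - Δ_1) = -18
Natural end conditions: M_0 = M_3 = 0.
Forward elimination and back-substitution give M_0 = 0, M_1 = 22, M_2 = -10, M_3 = 0.
On [2, 3], s(x) = 2 + 10/3·(x - 2) - 5·(x - 2)² + 5/3·(x - 2)³.
With (x - 2) = 1/4: s(9/4) = 163/64.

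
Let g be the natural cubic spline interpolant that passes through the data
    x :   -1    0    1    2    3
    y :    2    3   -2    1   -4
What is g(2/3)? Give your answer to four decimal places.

Write m_i for g''(x_i). With h_i = 1, 1, 1, 1 and divided differences Δ_i = 1, -5, 3, -5, the continuity of g' gives the tridiagonal system
  1·m_0 + 4·m_1 + 1·m_2 = 6(Δ_1 - Δ_0) = -36
  1·m_1 + 4·m_2 + 1·m_3 = 6(Δ_2 - Δ_1) = 48
  1·m_2 + 4·m_3 + 1·m_4 = 6(Δ_3 - Δ_2) = -48
Natural end conditions: m_0 = m_4 = 0.
Solving: m_0 = 0, m_1 = -195/14, m_2 = 138/7, m_3 = -237/14, m_4 = 0.
On [0, 1], g(x) = 3 - 51/14·x - 195/28·x² + 157/28·x³.
With x = 2/3: g(2/3) = -163/189.

-0.8624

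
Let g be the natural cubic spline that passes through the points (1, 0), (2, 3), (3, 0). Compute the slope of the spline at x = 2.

0

With M_i denoting the second derivative at x_i, h_i = 1, 1, and Δ_i = (y_(i+1) − y_i)/h_i = 3, -3:
  1·M_0 + 4·M_1 + 1·M_2 = 6(Δ_1 - Δ_0) = -36
Natural end conditions: M_0 = M_2 = 0.
Hence M_0 = 0, M_1 = -9, M_2 = 0.
On [2, 3], g'(x) = b_1 + 2c_1·(x - 2) + 3d_1·(x - 2)² with b_1 = Δ_1 - h_1(2M_1 + M_2)/6 = 0, c_1 = M_1/2 = -9/2, d_1 = (M_2 - M_1)/(6h_1) = 3/2. So g'(2) = 0.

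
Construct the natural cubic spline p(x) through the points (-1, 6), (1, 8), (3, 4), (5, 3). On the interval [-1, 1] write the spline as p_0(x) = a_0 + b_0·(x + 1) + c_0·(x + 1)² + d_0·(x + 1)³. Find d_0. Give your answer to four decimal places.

-0.2250

Let m_i = p''(x_i). Step sizes h_i = 2, 2, 2; slopes of the chords Δ_i = (y_(i+1) - y_i)/h_i = 1, -2, -1/2.
  2·m_0 + 8·m_1 + 2·m_2 = 6(Δ_1 - Δ_0) = -18
  2·m_1 + 8·m_2 + 2·m_3 = 6(Δ_2 - Δ_1) = 9
Natural end conditions: m_0 = m_3 = 0.
Forward elimination and back-substitution give m_0 = 0, m_1 = -27/10, m_2 = 9/5, m_3 = 0.
On [-1, 1], with p_0(x) = a_0 + b_0·(x + 1) + c_0·(x + 1)² + d_0·(x + 1)³: c_0 = m_0/2 = 0, d_0 = (m_1 - m_0)/(6h_0) = -9/40, b_0 = Δ_0 - h_0(2m_0 + m_1)/6 = 19/10.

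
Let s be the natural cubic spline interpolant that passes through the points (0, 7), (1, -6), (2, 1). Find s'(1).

-3

Let m_i = s''(x_i). Step sizes h_i = 1, 1; slopes of the chords Δ_i = (y_(i+1) - y_i)/h_i = -13, 7.
  1·m_0 + 4·m_1 + 1·m_2 = 6(Δ_1 - Δ_0) = 120
Natural end conditions: m_0 = m_2 = 0.
Forward elimination and back-substitution give m_0 = 0, m_1 = 30, m_2 = 0.
On [1, 2], s'(x) = b_1 + 2c_1·(x - 1) + 3d_1·(x - 1)² with b_1 = Δ_1 - h_1(2m_1 + m_2)/6 = -3, c_1 = m_1/2 = 15, d_1 = (m_2 - m_1)/(6h_1) = -5. So s'(1) = -3.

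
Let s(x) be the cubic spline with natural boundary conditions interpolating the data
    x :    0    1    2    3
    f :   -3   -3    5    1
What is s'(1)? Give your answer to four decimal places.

Write σ_i for s''(x_i). With h_i = 1, 1, 1 and divided differences Δ_i = 0, 8, -4, the continuity of s' gives the tridiagonal system
  1·σ_0 + 4·σ_1 + 1·σ_2 = 6(Δ_1 - Δ_0) = 48
  1·σ_1 + 4·σ_2 + 1·σ_3 = 6(Δ_2 - Δ_1) = -72
Natural end conditions: σ_0 = σ_3 = 0.
Forward elimination and back-substitution give σ_0 = 0, σ_1 = 88/5, σ_2 = -112/5, σ_3 = 0.
On [1, 2], s'(x) = b_1 + 2c_1·(x - 1) + 3d_1·(x - 1)² with b_1 = Δ_1 - h_1(2σ_1 + σ_2)/6 = 88/15, c_1 = σ_1/2 = 44/5, d_1 = (σ_2 - σ_1)/(6h_1) = -20/3. So s'(1) = 88/15.

5.8667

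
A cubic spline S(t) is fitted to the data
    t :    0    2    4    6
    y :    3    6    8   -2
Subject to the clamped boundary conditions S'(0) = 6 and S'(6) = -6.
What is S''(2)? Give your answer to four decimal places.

3.1000

Write m_i for S''(x_i). With h_i = 2, 2, 2 and divided differences Δ_i = 3/2, 1, -5, the continuity of S' gives the tridiagonal system
  2·m_0 + 8·m_1 + 2·m_2 = 6(Δ_1 - Δ_0) = -3
  2·m_1 + 8·m_2 + 2·m_3 = 6(Δ_2 - Δ_1) = -36
Clamped end conditions give two more equations: 2h_0·m_0 + h_0·m_1 = 6(Δ_0 - S'(0)) = -27 and h_2·m_2 + 2h_2·m_3 = 6(S'(6) - Δ_2) = -6.
Solving the tridiagonal system: m_0 = -83/10, m_1 = 31/10, m_2 = -28/5, m_3 = 13/10.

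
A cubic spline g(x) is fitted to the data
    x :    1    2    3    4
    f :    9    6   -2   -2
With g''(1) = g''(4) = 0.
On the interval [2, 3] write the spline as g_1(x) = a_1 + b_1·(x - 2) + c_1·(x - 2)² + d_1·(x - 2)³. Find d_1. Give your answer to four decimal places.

4.3333

Let M_i = g''(x_i). Step sizes h_i = 1, 1, 1; slopes of the chords Δ_i = (y_(i+1) - y_i)/h_i = -3, -8, 0.
  1·M_0 + 4·M_1 + 1·M_2 = 6(Δ_1 - Δ_0) = -30
  1·M_1 + 4·M_2 + 1·M_3 = 6(Δ_2 - Δ_1) = 48
Natural end conditions: M_0 = M_3 = 0.
Forward elimination and back-substitution give M_0 = 0, M_1 = -56/5, M_2 = 74/5, M_3 = 0.
On [2, 3], with g_1(x) = a_1 + b_1·(x - 2) + c_1·(x - 2)² + d_1·(x - 2)³: c_1 = M_1/2 = -28/5, d_1 = (M_2 - M_1)/(6h_1) = 13/3, b_1 = Δ_1 - h_1(2M_1 + M_2)/6 = -101/15.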